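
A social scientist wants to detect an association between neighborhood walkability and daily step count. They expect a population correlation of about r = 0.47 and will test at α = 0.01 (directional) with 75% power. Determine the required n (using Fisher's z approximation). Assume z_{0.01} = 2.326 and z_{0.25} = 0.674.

Fisher's z: C = ½·ln((1+r)/(1−r)) = ½·ln(2.7736) = 0.5101.
n = ((z_{α} + z_β)/C)² + 3.
(2.326 + 0.674) / 0.5101 = 3.000 / 0.5101 = 5.881.
n = 5.881² + 3 = 34.59 + 3 = 37.6.
Round up.

n = 38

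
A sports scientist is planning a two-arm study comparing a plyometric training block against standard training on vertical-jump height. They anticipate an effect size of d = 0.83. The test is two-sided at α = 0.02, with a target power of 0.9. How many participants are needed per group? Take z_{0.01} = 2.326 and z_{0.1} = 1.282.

For two independent groups with equal n: n = 2·((z_{α/2} + z_β) / d)².
z_{α/2} + z_β = 2.326 + 1.282 = 3.608.
n = 2 × (3.608 / 0.83)² = 2 × 4.347² = 2 × 18.90 = 37.8.
Round up to the next whole participant.

n = 38 per group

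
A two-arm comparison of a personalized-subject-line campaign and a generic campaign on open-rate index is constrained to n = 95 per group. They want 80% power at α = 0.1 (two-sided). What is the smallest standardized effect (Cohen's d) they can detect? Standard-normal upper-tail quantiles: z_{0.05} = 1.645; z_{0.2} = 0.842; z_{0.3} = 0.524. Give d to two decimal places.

For two independent groups of n = 95 each: d_min = (z_{α/2} + z_β)·√(2/n).
z-sum = 1.645 + 0.842 = 2.487.
d_min = 2.487 × √(2/95) = 2.487 × 0.1451 = 0.361.

d_min ≈ 0.36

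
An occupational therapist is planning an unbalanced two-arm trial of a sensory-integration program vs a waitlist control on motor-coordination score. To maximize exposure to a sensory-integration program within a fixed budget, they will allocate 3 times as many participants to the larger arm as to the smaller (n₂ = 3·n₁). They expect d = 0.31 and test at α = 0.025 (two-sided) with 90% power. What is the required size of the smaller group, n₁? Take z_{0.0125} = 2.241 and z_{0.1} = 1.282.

With allocation ratio k = n₂/n₁ = 3, Var(x̄₁−x̄₂) = σ²(1/n₁ + 1/(k·n₁)) = σ²·(k+1)/(k·n₁).
So n₁ = (1 + 1/k)·((z_{α/2} + z_β)/d)² = 1.333 × (3.523/0.31)².
n₁ = 1.333 × 129.15 = 172.2.
Round up: n₁ = 173, giving n₂ = 3 × 173 = 519.

n₁ = 173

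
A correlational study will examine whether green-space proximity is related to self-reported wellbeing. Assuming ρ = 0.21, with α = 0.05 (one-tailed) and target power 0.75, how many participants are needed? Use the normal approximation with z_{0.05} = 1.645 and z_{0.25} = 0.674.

Fisher's z: C = ½·ln((1+r)/(1−r)) = ½·ln(1.5316) = 0.2132.
n = ((z_{α} + z_β)/C)² + 3.
(1.645 + 0.674) / 0.2132 = 2.319 / 0.2132 = 10.877.
n = 10.877² + 3 = 118.31 + 3 = 121.3.
Round up.

n = 122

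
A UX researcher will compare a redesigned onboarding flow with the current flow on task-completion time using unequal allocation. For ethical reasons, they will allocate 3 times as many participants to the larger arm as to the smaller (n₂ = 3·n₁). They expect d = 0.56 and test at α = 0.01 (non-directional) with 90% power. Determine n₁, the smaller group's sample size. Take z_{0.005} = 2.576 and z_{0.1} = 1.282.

n₁ = 64

With allocation ratio k = n₂/n₁ = 3, Var(x̄₁−x̄₂) = σ²(1/n₁ + 1/(k·n₁)) = σ²·(k+1)/(k·n₁).
So n₁ = (1 + 1/k)·((z_{α/2} + z_β)/d)² = 1.333 × (3.858/0.56)².
n₁ = 1.333 × 47.46 = 63.3.
Round up: n₁ = 64, giving n₂ = 3 × 64 = 192.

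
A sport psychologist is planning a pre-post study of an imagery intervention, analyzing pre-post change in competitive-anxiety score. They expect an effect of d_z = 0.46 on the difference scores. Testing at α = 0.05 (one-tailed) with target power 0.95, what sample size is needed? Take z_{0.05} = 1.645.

n = 52 pairs

For a paired (one-sample on differences) test: n = ((z_{α} + z_β) / d)².
z_{α} + z_β = 1.645 + 1.645 = 3.290.
n = (3.290 / 0.46)² = 7.152² = 51.15.
Round up.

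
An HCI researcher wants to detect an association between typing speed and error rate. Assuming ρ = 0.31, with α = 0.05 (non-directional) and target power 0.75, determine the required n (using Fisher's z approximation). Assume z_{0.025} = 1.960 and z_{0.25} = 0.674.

n = 71

Fisher's z: C = ½·ln((1+r)/(1−r)) = ½·ln(1.8986) = 0.3205.
n = ((z_{α/2} + z_β)/C)² + 3.
(1.960 + 0.674) / 0.3205 = 2.634 / 0.3205 = 8.218.
n = 8.218² + 3 = 67.54 + 3 = 70.5.
Round up.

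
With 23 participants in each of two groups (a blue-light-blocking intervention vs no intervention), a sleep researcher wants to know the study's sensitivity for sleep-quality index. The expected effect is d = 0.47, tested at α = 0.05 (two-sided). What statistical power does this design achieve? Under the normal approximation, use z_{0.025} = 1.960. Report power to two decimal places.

For two equal groups, power = Φ(d·√(n/2) − z_{α/2}).
d·√(n/2) = 0.47 × √(23/2) = 0.47 × 3.391 = 1.594.
z_β = 1.594 − 1.960 = -0.366.
Power = Φ(-0.366) = 0.357.

power ≈ 0.36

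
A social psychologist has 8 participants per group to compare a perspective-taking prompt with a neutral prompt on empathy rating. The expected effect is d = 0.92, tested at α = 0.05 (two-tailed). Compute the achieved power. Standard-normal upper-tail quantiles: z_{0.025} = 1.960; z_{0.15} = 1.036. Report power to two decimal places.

For two equal groups, power = Φ(d·√(n/2) − z_{α/2}).
d·√(n/2) = 0.92 × √(8/2) = 0.92 × 2.000 = 1.840.
z_β = 1.840 − 1.960 = -0.120.
Power = Φ(-0.120) = 0.452.

power ≈ 0.45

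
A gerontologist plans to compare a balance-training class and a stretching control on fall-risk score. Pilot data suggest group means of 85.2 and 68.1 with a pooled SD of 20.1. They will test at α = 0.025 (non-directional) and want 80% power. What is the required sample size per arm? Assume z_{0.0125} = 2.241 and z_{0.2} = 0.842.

Cohen's d = |M₁ − M₂| / SD_pooled = |85.2 − 68.1| / 20.1 = 17.1 / 20.1 = 0.851.
For two independent groups with equal n: n = 2·((z_{α/2} + z_β) / d)².
z_{α/2} + z_β = 2.241 + 0.842 = 3.083.
n = 2 × (3.083 / 0.851)² = 2 × 3.623² = 2 × 13.12 = 26.2.
Round up to the next whole participant.

n = 27 per group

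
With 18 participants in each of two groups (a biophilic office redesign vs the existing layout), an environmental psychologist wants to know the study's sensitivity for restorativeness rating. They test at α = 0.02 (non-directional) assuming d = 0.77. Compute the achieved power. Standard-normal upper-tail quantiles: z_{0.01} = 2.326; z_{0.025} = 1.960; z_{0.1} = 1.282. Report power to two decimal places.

power ≈ 0.49

For two equal groups, power = Φ(d·√(n/2) − z_{α/2}).
d·√(n/2) = 0.77 × √(18/2) = 0.77 × 3.000 = 2.310.
z_β = 2.310 − 2.326 = -0.016.
Power = Φ(-0.016) = 0.494.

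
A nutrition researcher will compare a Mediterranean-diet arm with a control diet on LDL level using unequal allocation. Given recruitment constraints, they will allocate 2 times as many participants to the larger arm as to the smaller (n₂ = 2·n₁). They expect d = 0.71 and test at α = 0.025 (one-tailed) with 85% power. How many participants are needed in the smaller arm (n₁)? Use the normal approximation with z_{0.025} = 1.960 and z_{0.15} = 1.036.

With allocation ratio k = n₂/n₁ = 2, Var(x̄₁−x̄₂) = σ²(1/n₁ + 1/(k·n₁)) = σ²·(k+1)/(k·n₁).
So n₁ = (1 + 1/k)·((z_{α} + z_β)/d)² = 1.500 × (2.996/0.71)².
n₁ = 1.500 × 17.81 = 26.7.
Round up: n₁ = 27, giving n₂ = 2 × 27 = 54.

n₁ = 27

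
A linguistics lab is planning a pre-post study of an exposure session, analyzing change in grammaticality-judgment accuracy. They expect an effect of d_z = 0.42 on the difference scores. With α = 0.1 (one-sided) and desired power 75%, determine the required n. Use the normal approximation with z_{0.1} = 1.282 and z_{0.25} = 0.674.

n = 22 pairs

For a paired (one-sample on differences) test: n = ((z_{α} + z_β) / d)².
z_{α} + z_β = 1.282 + 0.674 = 1.956.
n = (1.956 / 0.42)² = 4.657² = 21.69.
Round up.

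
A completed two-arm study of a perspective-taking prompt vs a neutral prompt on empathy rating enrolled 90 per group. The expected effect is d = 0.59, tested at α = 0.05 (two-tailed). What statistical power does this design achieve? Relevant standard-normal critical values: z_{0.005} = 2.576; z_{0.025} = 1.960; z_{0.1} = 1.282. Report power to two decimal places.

For two equal groups, power = Φ(d·√(n/2) − z_{α/2}).
d·√(n/2) = 0.59 × √(90/2) = 0.59 × 6.708 = 3.958.
z_β = 3.958 − 1.960 = 1.998.
Power = Φ(1.998) = 0.977.

power ≈ 0.98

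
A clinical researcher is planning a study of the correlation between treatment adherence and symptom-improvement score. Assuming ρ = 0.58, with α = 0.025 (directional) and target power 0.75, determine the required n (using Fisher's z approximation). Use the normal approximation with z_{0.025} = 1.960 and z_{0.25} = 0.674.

Fisher's z: C = ½·ln((1+r)/(1−r)) = ½·ln(3.7619) = 0.6625.
n = ((z_{α} + z_β)/C)² + 3.
(1.960 + 0.674) / 0.6625 = 2.634 / 0.6625 = 3.976.
n = 3.976² + 3 = 15.81 + 3 = 18.8.
Round up.

n = 19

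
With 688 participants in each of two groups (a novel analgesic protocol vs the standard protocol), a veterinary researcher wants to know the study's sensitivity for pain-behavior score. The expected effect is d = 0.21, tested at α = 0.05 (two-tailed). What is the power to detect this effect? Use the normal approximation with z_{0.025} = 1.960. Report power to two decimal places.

For two equal groups, power = Φ(d·√(n/2) − z_{α/2}).
d·√(n/2) = 0.21 × √(688/2) = 0.21 × 18.547 = 3.895.
z_β = 3.895 − 1.960 = 1.935.
Power = Φ(1.935) = 0.973.

power ≈ 0.97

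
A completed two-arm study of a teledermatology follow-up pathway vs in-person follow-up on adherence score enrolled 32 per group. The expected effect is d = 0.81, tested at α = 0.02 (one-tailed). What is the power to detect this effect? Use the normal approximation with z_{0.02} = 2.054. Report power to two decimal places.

power ≈ 0.88

For two equal groups, power = Φ(d·√(n/2) − z_{α}).
d·√(n/2) = 0.81 × √(32/2) = 0.81 × 4.000 = 3.240.
z_β = 3.240 − 2.054 = 1.186.
Power = Φ(1.186) = 0.882.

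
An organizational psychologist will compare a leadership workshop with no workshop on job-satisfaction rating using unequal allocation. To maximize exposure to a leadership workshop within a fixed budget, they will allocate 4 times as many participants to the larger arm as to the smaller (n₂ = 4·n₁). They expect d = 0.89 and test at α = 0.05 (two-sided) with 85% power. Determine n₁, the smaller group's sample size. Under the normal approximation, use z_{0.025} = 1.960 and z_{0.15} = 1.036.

n₁ = 15

With allocation ratio k = n₂/n₁ = 4, Var(x̄₁−x̄₂) = σ²(1/n₁ + 1/(k·n₁)) = σ²·(k+1)/(k·n₁).
So n₁ = (1 + 1/k)·((z_{α/2} + z_β)/d)² = 1.250 × (2.996/0.89)².
n₁ = 1.250 × 11.33 = 14.2.
Round up: n₁ = 15, giving n₂ = 4 × 15 = 60.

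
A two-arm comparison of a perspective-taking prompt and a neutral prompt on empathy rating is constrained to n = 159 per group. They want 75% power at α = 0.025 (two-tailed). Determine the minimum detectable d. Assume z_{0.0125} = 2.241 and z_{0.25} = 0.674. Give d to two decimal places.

d_min ≈ 0.33

For two independent groups of n = 159 each: d_min = (z_{α/2} + z_β)·√(2/n).
z-sum = 2.241 + 0.674 = 2.915.
d_min = 2.915 × √(2/159) = 2.915 × 0.1122 = 0.327.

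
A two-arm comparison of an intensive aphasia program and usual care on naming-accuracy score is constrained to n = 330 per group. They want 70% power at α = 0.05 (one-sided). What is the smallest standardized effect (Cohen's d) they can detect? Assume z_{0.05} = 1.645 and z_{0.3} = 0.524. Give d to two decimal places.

For two independent groups of n = 330 each: d_min = (z_{α} + z_β)·√(2/n).
z-sum = 1.645 + 0.524 = 2.169.
d_min = 2.169 × √(2/330) = 2.169 × 0.0778 = 0.169.

d_min ≈ 0.17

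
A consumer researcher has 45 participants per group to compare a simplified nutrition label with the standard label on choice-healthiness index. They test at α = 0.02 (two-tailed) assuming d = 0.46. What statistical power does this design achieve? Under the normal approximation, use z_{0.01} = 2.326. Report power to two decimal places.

power ≈ 0.44

For two equal groups, power = Φ(d·√(n/2) − z_{α/2}).
d·√(n/2) = 0.46 × √(45/2) = 0.46 × 4.743 = 2.182.
z_β = 2.182 − 2.326 = -0.144.
Power = Φ(-0.144) = 0.443.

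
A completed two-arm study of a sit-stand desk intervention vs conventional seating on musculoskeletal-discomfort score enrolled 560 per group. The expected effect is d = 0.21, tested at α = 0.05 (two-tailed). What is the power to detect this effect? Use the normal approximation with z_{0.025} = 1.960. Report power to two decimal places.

For two equal groups, power = Φ(d·√(n/2) − z_{α/2}).
d·√(n/2) = 0.21 × √(560/2) = 0.21 × 16.733 = 3.514.
z_β = 3.514 − 1.960 = 1.554.
Power = Φ(1.554) = 0.940.

power ≈ 0.94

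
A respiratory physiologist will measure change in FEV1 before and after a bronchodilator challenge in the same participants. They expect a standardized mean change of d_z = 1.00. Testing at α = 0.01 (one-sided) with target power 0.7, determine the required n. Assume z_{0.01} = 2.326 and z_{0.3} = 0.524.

For a paired (one-sample on differences) test: n = ((z_{α} + z_β) / d)².
z_{α} + z_β = 2.326 + 0.524 = 2.850.
n = (2.850 / 1.00)² = 2.850² = 8.12.
Round up.

n = 9 pairs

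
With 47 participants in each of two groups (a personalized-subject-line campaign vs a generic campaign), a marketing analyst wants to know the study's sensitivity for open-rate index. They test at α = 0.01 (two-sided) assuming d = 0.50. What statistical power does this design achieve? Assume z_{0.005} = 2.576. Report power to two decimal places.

power ≈ 0.44

For two equal groups, power = Φ(d·√(n/2) − z_{α/2}).
d·√(n/2) = 0.50 × √(47/2) = 0.50 × 4.848 = 2.424.
z_β = 2.424 − 2.576 = -0.152.
Power = Φ(-0.152) = 0.440.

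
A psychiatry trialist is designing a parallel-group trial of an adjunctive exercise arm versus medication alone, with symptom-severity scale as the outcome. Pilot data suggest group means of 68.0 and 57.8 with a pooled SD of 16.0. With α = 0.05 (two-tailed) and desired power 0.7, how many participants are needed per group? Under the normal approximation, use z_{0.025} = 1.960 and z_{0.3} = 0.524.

Cohen's d = |M₁ − M₂| / SD_pooled = |68.0 − 57.8| / 16.0 = 10.2 / 16.0 = 0.638.
For two independent groups with equal n: n = 2·((z_{α/2} + z_β) / d)².
z_{α/2} + z_β = 1.960 + 0.524 = 2.484.
n = 2 × (2.484 / 0.638)² = 2 × 3.893² = 2 × 15.16 = 30.3.
Round up to the next whole participant.

n = 31 per group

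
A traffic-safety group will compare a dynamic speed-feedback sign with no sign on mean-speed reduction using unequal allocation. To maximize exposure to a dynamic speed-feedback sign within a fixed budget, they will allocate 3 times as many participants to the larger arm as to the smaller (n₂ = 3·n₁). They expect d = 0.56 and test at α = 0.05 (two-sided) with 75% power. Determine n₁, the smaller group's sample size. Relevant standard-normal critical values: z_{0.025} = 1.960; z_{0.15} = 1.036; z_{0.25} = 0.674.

With allocation ratio k = n₂/n₁ = 3, Var(x̄₁−x̄₂) = σ²(1/n₁ + 1/(k·n₁)) = σ²·(k+1)/(k·n₁).
So n₁ = (1 + 1/k)·((z_{α/2} + z_β)/d)² = 1.333 × (2.634/0.56)².
n₁ = 1.333 × 22.12 = 29.5.
Round up: n₁ = 30, giving n₂ = 3 × 30 = 90.

n₁ = 30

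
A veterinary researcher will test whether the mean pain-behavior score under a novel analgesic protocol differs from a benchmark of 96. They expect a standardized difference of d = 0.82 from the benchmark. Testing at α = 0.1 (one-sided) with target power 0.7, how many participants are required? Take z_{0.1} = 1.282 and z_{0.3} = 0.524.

For a one-sample test: n = ((z_{α} + z_β) / d)².
z_{α} + z_β = 1.282 + 0.524 = 1.806.
n = (1.806 / 0.82)² = 2.202² = 4.85.
Round up.

n = 5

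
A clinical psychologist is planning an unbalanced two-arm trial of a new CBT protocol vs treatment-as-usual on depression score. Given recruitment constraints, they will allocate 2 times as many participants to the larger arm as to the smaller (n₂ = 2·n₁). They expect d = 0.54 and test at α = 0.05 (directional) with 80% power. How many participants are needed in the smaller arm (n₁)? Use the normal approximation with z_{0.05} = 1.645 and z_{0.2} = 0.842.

n₁ = 32

With allocation ratio k = n₂/n₁ = 2, Var(x̄₁−x̄₂) = σ²(1/n₁ + 1/(k·n₁)) = σ²·(k+1)/(k·n₁).
So n₁ = (1 + 1/k)·((z_{α} + z_β)/d)² = 1.500 × (2.487/0.54)².
n₁ = 1.500 × 21.21 = 31.8.
Round up: n₁ = 32, giving n₂ = 2 × 32 = 64.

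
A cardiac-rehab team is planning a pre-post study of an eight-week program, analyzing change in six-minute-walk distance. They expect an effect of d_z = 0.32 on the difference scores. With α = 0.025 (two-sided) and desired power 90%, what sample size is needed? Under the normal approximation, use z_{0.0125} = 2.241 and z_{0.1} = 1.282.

n = 122 pairs

For a paired (one-sample on differences) test: n = ((z_{α/2} + z_β) / d)².
z_{α/2} + z_β = 2.241 + 1.282 = 3.523.
n = (3.523 / 0.32)² = 11.009² = 121.21.
Round up.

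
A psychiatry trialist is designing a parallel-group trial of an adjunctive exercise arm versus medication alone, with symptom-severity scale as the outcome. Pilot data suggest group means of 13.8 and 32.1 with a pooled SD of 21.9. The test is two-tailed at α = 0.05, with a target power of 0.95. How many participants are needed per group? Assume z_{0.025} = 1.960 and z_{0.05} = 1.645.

Cohen's d = |M₁ − M₂| / SD_pooled = |13.8 − 32.1| / 21.9 = 18.3 / 21.9 = 0.836.
For two independent groups with equal n: n = 2·((z_{α/2} + z_β) / d)².
z_{α/2} + z_β = 1.960 + 1.645 = 3.605.
n = 2 × (3.605 / 0.836)² = 2 × 4.312² = 2 × 18.60 = 37.2.
Round up to the next whole participant.

n = 38 per group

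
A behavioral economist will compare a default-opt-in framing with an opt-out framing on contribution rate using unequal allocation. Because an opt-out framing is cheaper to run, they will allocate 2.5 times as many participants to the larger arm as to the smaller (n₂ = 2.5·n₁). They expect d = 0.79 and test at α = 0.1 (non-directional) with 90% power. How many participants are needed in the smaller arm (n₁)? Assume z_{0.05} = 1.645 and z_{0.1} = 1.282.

n₁ = 20

With allocation ratio k = n₂/n₁ = 2.5, Var(x̄₁−x̄₂) = σ²(1/n₁ + 1/(k·n₁)) = σ²·(k+1)/(k·n₁).
So n₁ = (1 + 1/k)·((z_{α/2} + z_β)/d)² = 1.400 × (2.927/0.79)².
n₁ = 1.400 × 13.73 = 19.2.
Round up: n₁ = 20, giving n₂ = 2.5 × 20 = 50.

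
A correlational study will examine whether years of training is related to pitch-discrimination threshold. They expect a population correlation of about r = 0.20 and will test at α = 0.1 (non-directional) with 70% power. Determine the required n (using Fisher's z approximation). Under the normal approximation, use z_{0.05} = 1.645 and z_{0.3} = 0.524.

n = 118

Fisher's z: C = ½·ln((1+r)/(1−r)) = ½·ln(1.5000) = 0.2027.
n = ((z_{α/2} + z_β)/C)² + 3.
(1.645 + 0.524) / 0.2027 = 2.169 / 0.2027 = 10.701.
n = 10.701² + 3 = 114.50 + 3 = 117.5.
Round up.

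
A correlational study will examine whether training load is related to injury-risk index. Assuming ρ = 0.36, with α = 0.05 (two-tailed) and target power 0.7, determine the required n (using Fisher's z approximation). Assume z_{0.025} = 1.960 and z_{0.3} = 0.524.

n = 47

Fisher's z: C = ½·ln((1+r)/(1−r)) = ½·ln(2.1250) = 0.3769.
n = ((z_{α/2} + z_β)/C)² + 3.
(1.960 + 0.524) / 0.3769 = 2.484 / 0.3769 = 6.591.
n = 6.591² + 3 = 43.44 + 3 = 46.4.
Round up.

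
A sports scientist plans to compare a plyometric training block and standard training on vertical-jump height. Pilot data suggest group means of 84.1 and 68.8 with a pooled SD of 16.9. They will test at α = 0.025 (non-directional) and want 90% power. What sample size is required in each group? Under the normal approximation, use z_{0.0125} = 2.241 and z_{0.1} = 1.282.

Cohen's d = |M₁ − M₂| / SD_pooled = |84.1 − 68.8| / 16.9 = 15.3 / 16.9 = 0.905.
For two independent groups with equal n: n = 2·((z_{α/2} + z_β) / d)².
z_{α/2} + z_β = 2.241 + 1.282 = 3.523.
n = 2 × (3.523 / 0.905)² = 2 × 3.893² = 2 × 15.15 = 30.3.
Round up to the next whole participant.

n = 31 per group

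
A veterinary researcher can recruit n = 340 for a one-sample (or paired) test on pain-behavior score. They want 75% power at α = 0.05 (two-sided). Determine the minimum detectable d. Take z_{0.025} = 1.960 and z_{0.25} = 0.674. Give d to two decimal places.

For a single sample (or paired design) of n = 340: d_min = (z_{α/2} + z_β)/√n.
z-sum = 1.960 + 0.674 = 2.634.
d_min = 2.634 / √340 = 2.634 / 18.439 = 0.143.

d_min ≈ 0.14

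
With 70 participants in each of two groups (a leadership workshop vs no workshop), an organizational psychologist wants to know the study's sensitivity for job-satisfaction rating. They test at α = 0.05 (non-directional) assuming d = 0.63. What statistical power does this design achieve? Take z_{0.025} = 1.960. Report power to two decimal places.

power ≈ 0.96

For two equal groups, power = Φ(d·√(n/2) − z_{α/2}).
d·√(n/2) = 0.63 × √(70/2) = 0.63 × 5.916 = 3.727.
z_β = 3.727 − 1.960 = 1.767.
Power = Φ(1.767) = 0.961.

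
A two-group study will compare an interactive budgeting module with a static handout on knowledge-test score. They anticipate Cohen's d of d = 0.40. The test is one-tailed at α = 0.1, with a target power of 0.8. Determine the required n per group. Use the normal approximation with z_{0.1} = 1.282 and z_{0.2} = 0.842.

n = 57 per group

For two independent groups with equal n: n = 2·((z_{α} + z_β) / d)².
z_{α} + z_β = 1.282 + 0.842 = 2.124.
n = 2 × (2.124 / 0.40)² = 2 × 5.310² = 2 × 28.20 = 56.4.
Round up to the next whole participant.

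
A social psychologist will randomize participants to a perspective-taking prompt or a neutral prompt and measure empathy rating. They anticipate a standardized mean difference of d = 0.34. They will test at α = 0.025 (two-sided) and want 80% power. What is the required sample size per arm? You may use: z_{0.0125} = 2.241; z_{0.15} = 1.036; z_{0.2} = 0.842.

For two independent groups with equal n: n = 2·((z_{α/2} + z_β) / d)².
z_{α/2} + z_β = 2.241 + 0.842 = 3.083.
n = 2 × (3.083 / 0.34)² = 2 × 9.068² = 2 × 82.22 = 164.4.
Round up to the next whole participant.

n = 165 per group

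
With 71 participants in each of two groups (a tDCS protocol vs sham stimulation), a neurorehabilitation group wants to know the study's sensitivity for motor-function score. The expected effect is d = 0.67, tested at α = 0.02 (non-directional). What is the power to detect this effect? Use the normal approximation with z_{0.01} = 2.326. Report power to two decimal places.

For two equal groups, power = Φ(d·√(n/2) − z_{α/2}).
d·√(n/2) = 0.67 × √(71/2) = 0.67 × 5.958 = 3.992.
z_β = 3.992 − 2.326 = 1.666.
Power = Φ(1.666) = 0.952.

power ≈ 0.95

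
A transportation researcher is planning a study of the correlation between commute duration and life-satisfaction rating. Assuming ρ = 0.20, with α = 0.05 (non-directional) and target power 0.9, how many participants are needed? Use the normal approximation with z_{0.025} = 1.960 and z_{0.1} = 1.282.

Fisher's z: C = ½·ln((1+r)/(1−r)) = ½·ln(1.5000) = 0.2027.
n = ((z_{α/2} + z_β)/C)² + 3.
(1.960 + 1.282) / 0.2027 = 3.242 / 0.2027 = 15.994.
n = 15.994² + 3 = 255.81 + 3 = 258.8.
Round up.

n = 259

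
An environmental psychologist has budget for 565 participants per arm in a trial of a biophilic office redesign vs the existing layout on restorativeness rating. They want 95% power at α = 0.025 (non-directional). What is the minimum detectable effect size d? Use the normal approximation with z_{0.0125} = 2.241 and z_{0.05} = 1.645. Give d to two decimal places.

For two independent groups of n = 565 each: d_min = (z_{α/2} + z_β)·√(2/n).
z-sum = 2.241 + 1.645 = 3.886.
d_min = 3.886 × √(2/565) = 3.886 × 0.0595 = 0.231.

d_min ≈ 0.23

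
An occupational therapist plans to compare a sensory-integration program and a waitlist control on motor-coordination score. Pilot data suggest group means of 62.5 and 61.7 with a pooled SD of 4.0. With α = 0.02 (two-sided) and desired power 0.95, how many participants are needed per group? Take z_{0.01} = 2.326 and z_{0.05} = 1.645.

n = 789 per group

Cohen's d = |M₁ − M₂| / SD_pooled = |62.5 − 61.7| / 4.0 = 0.8 / 4.0 = 0.200.
For two independent groups with equal n: n = 2·((z_{α/2} + z_β) / d)².
z_{α/2} + z_β = 2.326 + 1.645 = 3.971.
n = 2 × (3.971 / 0.200)² = 2 × 19.855² = 2 × 394.22 = 788.4.
Round up to the next whole participant.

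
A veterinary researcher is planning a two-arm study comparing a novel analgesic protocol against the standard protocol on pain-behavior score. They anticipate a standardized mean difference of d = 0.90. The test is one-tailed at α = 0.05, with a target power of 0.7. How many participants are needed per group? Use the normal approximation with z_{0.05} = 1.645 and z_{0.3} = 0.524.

n = 12 per group

For two independent groups with equal n: n = 2·((z_{α} + z_β) / d)².
z_{α} + z_β = 1.645 + 0.524 = 2.169.
n = 2 × (2.169 / 0.90)² = 2 × 2.410² = 2 × 5.81 = 11.6.
Round up to the next whole participant.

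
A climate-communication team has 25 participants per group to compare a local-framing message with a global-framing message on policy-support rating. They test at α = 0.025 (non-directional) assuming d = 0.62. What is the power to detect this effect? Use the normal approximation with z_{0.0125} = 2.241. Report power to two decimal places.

For two equal groups, power = Φ(d·√(n/2) − z_{α/2}).
d·√(n/2) = 0.62 × √(25/2) = 0.62 × 3.536 = 2.192.
z_β = 2.192 − 2.241 = -0.049.
Power = Φ(-0.049) = 0.480.

power ≈ 0.48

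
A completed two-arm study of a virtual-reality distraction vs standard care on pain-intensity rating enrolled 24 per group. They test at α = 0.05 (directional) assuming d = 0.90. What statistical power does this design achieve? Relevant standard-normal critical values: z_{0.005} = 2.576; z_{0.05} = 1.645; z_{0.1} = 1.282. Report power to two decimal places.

For two equal groups, power = Φ(d·√(n/2) − z_{α}).
d·√(n/2) = 0.90 × √(24/2) = 0.90 × 3.464 = 3.118.
z_β = 3.118 − 1.645 = 1.473.
Power = Φ(1.473) = 0.930.

power ≈ 0.93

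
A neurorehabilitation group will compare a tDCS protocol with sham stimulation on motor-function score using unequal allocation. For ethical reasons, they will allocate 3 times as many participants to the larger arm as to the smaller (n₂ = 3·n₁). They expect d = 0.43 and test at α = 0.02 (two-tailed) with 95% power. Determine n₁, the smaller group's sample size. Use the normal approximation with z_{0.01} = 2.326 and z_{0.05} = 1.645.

n₁ = 114

With allocation ratio k = n₂/n₁ = 3, Var(x̄₁−x̄₂) = σ²(1/n₁ + 1/(k·n₁)) = σ²·(k+1)/(k·n₁).
So n₁ = (1 + 1/k)·((z_{α/2} + z_β)/d)² = 1.333 × (3.971/0.43)².
n₁ = 1.333 × 85.28 = 113.7.
Round up: n₁ = 114, giving n₂ = 3 × 114 = 342.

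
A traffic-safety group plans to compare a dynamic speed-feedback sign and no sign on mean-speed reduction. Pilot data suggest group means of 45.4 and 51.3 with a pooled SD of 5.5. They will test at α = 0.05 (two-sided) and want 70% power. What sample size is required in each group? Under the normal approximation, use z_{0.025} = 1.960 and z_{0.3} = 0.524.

Cohen's d = |M₁ − M₂| / SD_pooled = |45.4 − 51.3| / 5.5 = 5.9 / 5.5 = 1.073.
For two independent groups with equal n: n = 2·((z_{α/2} + z_β) / d)².
z_{α/2} + z_β = 1.960 + 0.524 = 2.484.
n = 2 × (2.484 / 1.073)² = 2 × 2.315² = 2 × 5.36 = 10.7.
Round up to the next whole participant.

n = 11 per group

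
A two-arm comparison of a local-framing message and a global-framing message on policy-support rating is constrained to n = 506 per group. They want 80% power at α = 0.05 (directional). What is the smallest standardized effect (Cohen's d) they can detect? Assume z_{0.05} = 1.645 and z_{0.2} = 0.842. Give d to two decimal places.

d_min ≈ 0.16

For two independent groups of n = 506 each: d_min = (z_{α} + z_β)·√(2/n).
z-sum = 1.645 + 0.842 = 2.487.
d_min = 2.487 × √(2/506) = 2.487 × 0.0629 = 0.156.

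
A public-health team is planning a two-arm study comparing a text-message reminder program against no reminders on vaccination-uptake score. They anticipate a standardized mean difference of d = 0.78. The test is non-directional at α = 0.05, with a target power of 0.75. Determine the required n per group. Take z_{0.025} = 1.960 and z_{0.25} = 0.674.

n = 23 per group

For two independent groups with equal n: n = 2·((z_{α/2} + z_β) / d)².
z_{α/2} + z_β = 1.960 + 0.674 = 2.634.
n = 2 × (2.634 / 0.78)² = 2 × 3.377² = 2 × 11.40 = 22.8.
Round up to the next whole participant.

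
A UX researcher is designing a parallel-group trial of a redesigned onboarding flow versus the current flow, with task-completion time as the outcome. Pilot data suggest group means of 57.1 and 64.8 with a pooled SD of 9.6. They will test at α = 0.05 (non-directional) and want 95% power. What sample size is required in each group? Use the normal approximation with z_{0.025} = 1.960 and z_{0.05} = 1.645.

Cohen's d = |M₁ − M₂| / SD_pooled = |57.1 − 64.8| / 9.6 = 7.7 / 9.6 = 0.802.
For two independent groups with equal n: n = 2·((z_{α/2} + z_β) / d)².
z_{α/2} + z_β = 1.960 + 1.645 = 3.605.
n = 2 × (3.605 / 0.802)² = 2 × 4.495² = 2 × 20.21 = 40.4.
Round up to the next whole participant.

n = 41 per group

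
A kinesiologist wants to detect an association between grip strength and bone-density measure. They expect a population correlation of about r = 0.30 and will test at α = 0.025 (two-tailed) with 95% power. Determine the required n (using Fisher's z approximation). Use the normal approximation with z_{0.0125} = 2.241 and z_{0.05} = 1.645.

n = 161

Fisher's z: C = ½·ln((1+r)/(1−r)) = ½·ln(1.8571) = 0.3095.
n = ((z_{α/2} + z_β)/C)² + 3.
(2.241 + 1.645) / 0.3095 = 3.886 / 0.3095 = 12.556.
n = 12.556² + 3 = 157.65 + 3 = 160.6.
Round up.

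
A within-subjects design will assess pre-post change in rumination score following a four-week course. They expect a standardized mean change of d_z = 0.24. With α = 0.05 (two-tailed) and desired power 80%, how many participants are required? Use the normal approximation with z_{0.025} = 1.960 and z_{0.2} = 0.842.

n = 137 pairs

For a paired (one-sample on differences) test: n = ((z_{α/2} + z_β) / d)².
z_{α/2} + z_β = 1.960 + 0.842 = 2.802.
n = (2.802 / 0.24)² = 11.675² = 136.31.
Round up.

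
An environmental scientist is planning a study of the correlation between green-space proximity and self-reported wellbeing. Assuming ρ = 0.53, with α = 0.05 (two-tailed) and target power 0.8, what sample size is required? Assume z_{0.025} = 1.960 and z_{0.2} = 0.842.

n = 26

Fisher's z: C = ½·ln((1+r)/(1−r)) = ½·ln(3.2553) = 0.5901.
n = ((z_{α/2} + z_β)/C)² + 3.
(1.960 + 0.842) / 0.5901 = 2.802 / 0.5901 = 4.748.
n = 4.748² + 3 = 22.55 + 3 = 25.5.
Round up.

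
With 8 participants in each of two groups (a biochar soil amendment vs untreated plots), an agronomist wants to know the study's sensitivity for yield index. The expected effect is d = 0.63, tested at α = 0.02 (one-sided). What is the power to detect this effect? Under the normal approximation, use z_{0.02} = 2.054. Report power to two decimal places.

For two equal groups, power = Φ(d·√(n/2) − z_{α}).
d·√(n/2) = 0.63 × √(8/2) = 0.63 × 2.000 = 1.260.
z_β = 1.260 − 2.054 = -0.794.
Power = Φ(-0.794) = 0.214.

power ≈ 0.21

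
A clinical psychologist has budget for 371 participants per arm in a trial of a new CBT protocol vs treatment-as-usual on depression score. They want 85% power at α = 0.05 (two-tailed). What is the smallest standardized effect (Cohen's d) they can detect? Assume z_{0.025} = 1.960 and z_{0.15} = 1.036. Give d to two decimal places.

d_min ≈ 0.22

For two independent groups of n = 371 each: d_min = (z_{α/2} + z_β)·√(2/n).
z-sum = 1.960 + 1.036 = 2.996.
d_min = 2.996 × √(2/371) = 2.996 × 0.0734 = 0.220.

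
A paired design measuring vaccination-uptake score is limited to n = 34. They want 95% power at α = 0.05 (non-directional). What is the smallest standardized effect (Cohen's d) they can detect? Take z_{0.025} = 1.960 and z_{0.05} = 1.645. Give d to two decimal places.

d_min ≈ 0.62

For a single sample (or paired design) of n = 34: d_min = (z_{α/2} + z_β)/√n.
z-sum = 1.960 + 1.645 = 3.605.
d_min = 3.605 / √34 = 3.605 / 5.831 = 0.618.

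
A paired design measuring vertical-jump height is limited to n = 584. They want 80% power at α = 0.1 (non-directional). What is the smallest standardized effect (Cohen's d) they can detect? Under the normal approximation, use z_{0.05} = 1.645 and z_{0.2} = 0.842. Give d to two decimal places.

For a single sample (or paired design) of n = 584: d_min = (z_{α/2} + z_β)/√n.
z-sum = 1.645 + 0.842 = 2.487.
d_min = 2.487 / √584 = 2.487 / 24.166 = 0.103.

d_min ≈ 0.10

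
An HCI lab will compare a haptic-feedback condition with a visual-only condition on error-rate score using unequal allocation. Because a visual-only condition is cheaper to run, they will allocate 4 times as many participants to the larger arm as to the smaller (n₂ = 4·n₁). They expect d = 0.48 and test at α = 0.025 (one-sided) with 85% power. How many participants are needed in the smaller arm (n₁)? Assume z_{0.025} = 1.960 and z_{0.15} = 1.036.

With allocation ratio k = n₂/n₁ = 4, Var(x̄₁−x̄₂) = σ²(1/n₁ + 1/(k·n₁)) = σ²·(k+1)/(k·n₁).
So n₁ = (1 + 1/k)·((z_{α} + z_β)/d)² = 1.250 × (2.996/0.48)².
n₁ = 1.250 × 38.96 = 48.7.
Round up: n₁ = 49, giving n₂ = 4 × 49 = 196.

n₁ = 49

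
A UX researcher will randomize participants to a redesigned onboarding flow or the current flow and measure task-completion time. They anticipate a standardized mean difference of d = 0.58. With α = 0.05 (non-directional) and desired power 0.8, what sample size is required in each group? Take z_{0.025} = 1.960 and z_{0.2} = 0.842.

n = 47 per group

For two independent groups with equal n: n = 2·((z_{α/2} + z_β) / d)².
z_{α/2} + z_β = 1.960 + 0.842 = 2.802.
n = 2 × (2.802 / 0.58)² = 2 × 4.831² = 2 × 23.34 = 46.7.
Round up to the next whole participant.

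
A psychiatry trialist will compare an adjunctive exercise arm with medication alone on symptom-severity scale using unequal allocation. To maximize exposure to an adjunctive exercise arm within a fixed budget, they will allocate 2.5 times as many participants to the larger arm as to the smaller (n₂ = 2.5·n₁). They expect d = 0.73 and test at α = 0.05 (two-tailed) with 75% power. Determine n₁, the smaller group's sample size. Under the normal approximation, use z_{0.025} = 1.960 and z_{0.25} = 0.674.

With allocation ratio k = n₂/n₁ = 2.5, Var(x̄₁−x̄₂) = σ²(1/n₁ + 1/(k·n₁)) = σ²·(k+1)/(k·n₁).
So n₁ = (1 + 1/k)·((z_{α/2} + z_β)/d)² = 1.400 × (2.634/0.73)².
n₁ = 1.400 × 13.02 = 18.2.
Round up: n₁ = 19, giving n₂ = ⌈2.5 × 19⌉ = ⌈47.5⌉ = 48.

n₁ = 19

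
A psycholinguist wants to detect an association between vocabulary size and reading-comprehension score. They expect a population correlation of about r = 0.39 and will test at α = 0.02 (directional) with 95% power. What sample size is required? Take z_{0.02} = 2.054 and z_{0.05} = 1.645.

Fisher's z: C = ½·ln((1+r)/(1−r)) = ½·ln(2.2787) = 0.4118.
n = ((z_{α} + z_β)/C)² + 3.
(2.054 + 1.645) / 0.4118 = 3.699 / 0.4118 = 8.983.
n = 8.983² + 3 = 80.69 + 3 = 83.7.
Round up.

n = 84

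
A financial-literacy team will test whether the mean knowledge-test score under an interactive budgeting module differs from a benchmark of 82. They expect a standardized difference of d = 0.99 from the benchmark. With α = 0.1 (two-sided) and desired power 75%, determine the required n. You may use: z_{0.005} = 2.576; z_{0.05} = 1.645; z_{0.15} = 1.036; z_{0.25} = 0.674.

For a one-sample test: n = ((z_{α/2} + z_β) / d)².
z_{α/2} + z_β = 1.645 + 0.674 = 2.319.
n = (2.319 / 0.99)² = 2.342² = 5.49.
Round up.

n = 6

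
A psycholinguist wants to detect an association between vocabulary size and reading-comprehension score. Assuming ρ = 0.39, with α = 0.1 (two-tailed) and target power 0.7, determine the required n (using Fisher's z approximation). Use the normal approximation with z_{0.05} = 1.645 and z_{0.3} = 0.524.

Fisher's z: C = ½·ln((1+r)/(1−r)) = ½·ln(2.2787) = 0.4118.
n = ((z_{α/2} + z_β)/C)² + 3.
(1.645 + 0.524) / 0.4118 = 2.169 / 0.4118 = 5.267.
n = 5.267² + 3 = 27.74 + 3 = 30.7.
Round up.

n = 31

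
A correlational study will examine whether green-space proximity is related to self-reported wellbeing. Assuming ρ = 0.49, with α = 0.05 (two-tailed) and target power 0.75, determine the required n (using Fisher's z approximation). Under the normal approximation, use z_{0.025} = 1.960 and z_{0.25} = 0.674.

n = 28

Fisher's z: C = ½·ln((1+r)/(1−r)) = ½·ln(2.9216) = 0.5361.
n = ((z_{α/2} + z_β)/C)² + 3.
(1.960 + 0.674) / 0.5361 = 2.634 / 0.5361 = 4.913.
n = 4.913² + 3 = 24.14 + 3 = 27.1.
Round up.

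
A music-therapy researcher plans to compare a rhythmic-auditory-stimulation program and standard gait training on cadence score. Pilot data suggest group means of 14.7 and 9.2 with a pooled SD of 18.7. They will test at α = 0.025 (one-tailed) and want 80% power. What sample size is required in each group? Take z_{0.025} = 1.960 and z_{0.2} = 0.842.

n = 182 per group

Cohen's d = |M₁ − M₂| / SD_pooled = |14.7 − 9.2| / 18.7 = 5.5 / 18.7 = 0.294.
For two independent groups with equal n: n = 2·((z_{α} + z_β) / d)².
z_{α} + z_β = 1.960 + 0.842 = 2.802.
n = 2 × (2.802 / 0.294)² = 2 × 9.531² = 2 × 90.83 = 181.7.
Round up to the next whole participant.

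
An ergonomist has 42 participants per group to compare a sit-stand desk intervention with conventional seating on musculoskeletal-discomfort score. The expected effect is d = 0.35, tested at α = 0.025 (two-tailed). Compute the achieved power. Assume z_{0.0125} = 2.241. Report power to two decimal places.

For two equal groups, power = Φ(d·√(n/2) − z_{α/2}).
d·√(n/2) = 0.35 × √(42/2) = 0.35 × 4.583 = 1.604.
z_β = 1.604 − 2.241 = -0.637.
Power = Φ(-0.637) = 0.262.

power ≈ 0.26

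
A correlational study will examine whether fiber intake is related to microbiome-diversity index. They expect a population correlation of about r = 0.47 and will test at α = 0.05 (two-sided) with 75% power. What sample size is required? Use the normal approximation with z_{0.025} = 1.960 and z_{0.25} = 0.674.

Fisher's z: C = ½·ln((1+r)/(1−r)) = ½·ln(2.7736) = 0.5101.
n = ((z_{α/2} + z_β)/C)² + 3.
(1.960 + 0.674) / 0.5101 = 2.634 / 0.5101 = 5.164.
n = 5.164² + 3 = 26.66 + 3 = 29.7.
Round up.

n = 30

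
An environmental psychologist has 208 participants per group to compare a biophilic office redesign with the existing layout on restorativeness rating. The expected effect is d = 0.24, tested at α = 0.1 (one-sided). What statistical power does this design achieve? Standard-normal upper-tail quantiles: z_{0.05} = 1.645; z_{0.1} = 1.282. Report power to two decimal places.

For two equal groups, power = Φ(d·√(n/2) − z_{α}).
d·√(n/2) = 0.24 × √(208/2) = 0.24 × 10.198 = 2.448.
z_β = 2.448 − 1.282 = 1.166.
Power = Φ(1.166) = 0.878.

power ≈ 0.88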